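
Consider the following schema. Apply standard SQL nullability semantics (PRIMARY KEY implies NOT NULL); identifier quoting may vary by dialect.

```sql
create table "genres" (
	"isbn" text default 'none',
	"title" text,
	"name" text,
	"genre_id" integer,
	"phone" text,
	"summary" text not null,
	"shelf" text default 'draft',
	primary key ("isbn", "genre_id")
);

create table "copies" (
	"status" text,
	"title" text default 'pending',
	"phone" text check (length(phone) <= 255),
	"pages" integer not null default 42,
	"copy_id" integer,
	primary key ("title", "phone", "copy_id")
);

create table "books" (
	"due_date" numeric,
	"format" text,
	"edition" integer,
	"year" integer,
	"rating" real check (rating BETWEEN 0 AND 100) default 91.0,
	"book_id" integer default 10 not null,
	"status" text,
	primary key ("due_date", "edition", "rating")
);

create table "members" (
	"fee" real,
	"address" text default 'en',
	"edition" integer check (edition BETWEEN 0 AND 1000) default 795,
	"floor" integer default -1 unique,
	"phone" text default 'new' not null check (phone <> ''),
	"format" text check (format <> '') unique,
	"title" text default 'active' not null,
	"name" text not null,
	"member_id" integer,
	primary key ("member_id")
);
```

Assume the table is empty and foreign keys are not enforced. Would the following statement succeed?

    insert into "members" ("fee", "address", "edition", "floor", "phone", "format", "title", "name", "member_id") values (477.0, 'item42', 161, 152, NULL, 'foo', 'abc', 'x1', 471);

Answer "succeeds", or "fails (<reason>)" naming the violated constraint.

fails (NOT NULL on phone)

phone is explicitly set to NULL, but phone is declared NOT NULL.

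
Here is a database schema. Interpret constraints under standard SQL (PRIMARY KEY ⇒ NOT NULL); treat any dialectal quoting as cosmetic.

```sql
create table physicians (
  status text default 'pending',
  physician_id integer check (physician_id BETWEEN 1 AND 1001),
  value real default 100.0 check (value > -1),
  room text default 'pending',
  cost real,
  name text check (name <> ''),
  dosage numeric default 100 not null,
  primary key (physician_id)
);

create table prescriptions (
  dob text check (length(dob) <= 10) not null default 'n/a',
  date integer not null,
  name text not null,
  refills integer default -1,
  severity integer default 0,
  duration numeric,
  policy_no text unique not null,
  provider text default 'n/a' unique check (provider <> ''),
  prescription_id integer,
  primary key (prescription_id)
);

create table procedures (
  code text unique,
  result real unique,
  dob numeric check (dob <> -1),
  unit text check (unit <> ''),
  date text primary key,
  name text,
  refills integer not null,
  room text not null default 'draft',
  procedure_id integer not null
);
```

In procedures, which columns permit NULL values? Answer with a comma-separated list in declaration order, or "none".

code, result, dob, unit, name

- code: UNIQUE does not imply NOT NULL → nullable.
- result: UNIQUE does not imply NOT NULL → nullable.
- dob: CHECK does not forbid NULL (a CHECK constraint passes when its expression is NULL) → nullable.
- unit: CHECK does not forbid NULL (a CHECK constraint passes when its expression is NULL) → nullable.
- date: part of the PRIMARY KEY, which implies NOT NULL → not nullable.
- name: no NOT NULL constraint applies → nullable.
- refills: declared NOT NULL → not nullable.
- room: declared NOT NULL → not nullable.
- procedure_id: declared NOT NULL → not nullable.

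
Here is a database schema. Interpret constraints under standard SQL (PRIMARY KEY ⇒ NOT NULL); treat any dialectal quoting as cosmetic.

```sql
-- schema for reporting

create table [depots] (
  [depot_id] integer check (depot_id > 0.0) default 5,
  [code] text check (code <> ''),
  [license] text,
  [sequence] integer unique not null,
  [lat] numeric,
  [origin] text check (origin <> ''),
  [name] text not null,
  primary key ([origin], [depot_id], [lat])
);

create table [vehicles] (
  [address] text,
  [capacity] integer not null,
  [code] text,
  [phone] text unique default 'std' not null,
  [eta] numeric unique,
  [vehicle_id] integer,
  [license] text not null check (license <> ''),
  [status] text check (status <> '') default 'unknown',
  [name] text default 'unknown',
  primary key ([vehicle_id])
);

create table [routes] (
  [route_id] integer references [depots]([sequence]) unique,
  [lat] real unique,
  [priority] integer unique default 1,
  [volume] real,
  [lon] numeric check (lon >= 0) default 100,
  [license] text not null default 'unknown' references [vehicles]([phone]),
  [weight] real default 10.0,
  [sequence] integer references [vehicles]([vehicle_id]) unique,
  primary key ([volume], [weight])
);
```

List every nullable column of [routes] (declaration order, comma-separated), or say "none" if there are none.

route_id, lat, priority, lon, sequence

- route_id: a foreign key column may be NULL unless separately constrained → nullable.
- lat: UNIQUE does not imply NOT NULL → nullable.
- priority: UNIQUE does not imply NOT NULL → nullable.
- volume: part of the PRIMARY KEY, which implies NOT NULL → not nullable.
- lon: CHECK does not forbid NULL (a CHECK constraint passes when its expression is NULL) → nullable.
- license: declared NOT NULL → not nullable.
- weight: part of the PRIMARY KEY, which implies NOT NULL → not nullable.
- sequence: a foreign key column may be NULL unless separately constrained → nullable.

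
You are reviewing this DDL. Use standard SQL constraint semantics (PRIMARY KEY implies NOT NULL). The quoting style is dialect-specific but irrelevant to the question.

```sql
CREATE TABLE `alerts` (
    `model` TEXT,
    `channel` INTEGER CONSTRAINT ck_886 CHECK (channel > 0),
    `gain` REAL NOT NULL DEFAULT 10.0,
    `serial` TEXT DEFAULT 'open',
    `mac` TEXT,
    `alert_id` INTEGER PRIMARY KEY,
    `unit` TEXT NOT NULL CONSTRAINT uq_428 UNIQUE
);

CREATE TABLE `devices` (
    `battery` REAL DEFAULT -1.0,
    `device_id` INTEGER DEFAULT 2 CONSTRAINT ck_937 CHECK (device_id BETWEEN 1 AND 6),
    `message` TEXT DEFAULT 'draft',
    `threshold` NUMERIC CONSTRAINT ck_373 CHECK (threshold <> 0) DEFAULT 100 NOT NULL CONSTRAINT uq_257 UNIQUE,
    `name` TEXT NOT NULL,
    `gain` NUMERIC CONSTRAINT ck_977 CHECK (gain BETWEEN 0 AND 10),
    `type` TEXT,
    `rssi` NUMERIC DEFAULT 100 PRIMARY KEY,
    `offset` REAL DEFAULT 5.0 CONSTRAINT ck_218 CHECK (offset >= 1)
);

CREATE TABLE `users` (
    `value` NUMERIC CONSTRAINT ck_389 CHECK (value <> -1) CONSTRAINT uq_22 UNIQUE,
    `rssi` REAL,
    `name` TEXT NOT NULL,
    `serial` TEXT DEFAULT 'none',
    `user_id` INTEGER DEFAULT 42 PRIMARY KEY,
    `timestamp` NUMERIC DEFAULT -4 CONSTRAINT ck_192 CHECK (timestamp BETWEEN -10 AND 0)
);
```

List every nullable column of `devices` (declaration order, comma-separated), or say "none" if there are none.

battery, device_id, message, gain, type, offset

- battery: DEFAULT only fills an omitted column; an explicit NULL is still allowed → nullable.
- device_id: CHECK does not forbid NULL (a CHECK constraint passes when its expression is NULL) → nullable.
- message: DEFAULT only fills an omitted column; an explicit NULL is still allowed → nullable.
- threshold: declared NOT NULL → not nullable.
- name: declared NOT NULL → not nullable.
- gain: CHECK does not forbid NULL (a CHECK constraint passes when its expression is NULL) → nullable.
- type: no NOT NULL constraint applies → nullable.
- rssi: part of the PRIMARY KEY, which implies NOT NULL → not nullable.
- offset: CHECK does not forbid NULL (a CHECK constraint passes when its expression is NULL) → nullable.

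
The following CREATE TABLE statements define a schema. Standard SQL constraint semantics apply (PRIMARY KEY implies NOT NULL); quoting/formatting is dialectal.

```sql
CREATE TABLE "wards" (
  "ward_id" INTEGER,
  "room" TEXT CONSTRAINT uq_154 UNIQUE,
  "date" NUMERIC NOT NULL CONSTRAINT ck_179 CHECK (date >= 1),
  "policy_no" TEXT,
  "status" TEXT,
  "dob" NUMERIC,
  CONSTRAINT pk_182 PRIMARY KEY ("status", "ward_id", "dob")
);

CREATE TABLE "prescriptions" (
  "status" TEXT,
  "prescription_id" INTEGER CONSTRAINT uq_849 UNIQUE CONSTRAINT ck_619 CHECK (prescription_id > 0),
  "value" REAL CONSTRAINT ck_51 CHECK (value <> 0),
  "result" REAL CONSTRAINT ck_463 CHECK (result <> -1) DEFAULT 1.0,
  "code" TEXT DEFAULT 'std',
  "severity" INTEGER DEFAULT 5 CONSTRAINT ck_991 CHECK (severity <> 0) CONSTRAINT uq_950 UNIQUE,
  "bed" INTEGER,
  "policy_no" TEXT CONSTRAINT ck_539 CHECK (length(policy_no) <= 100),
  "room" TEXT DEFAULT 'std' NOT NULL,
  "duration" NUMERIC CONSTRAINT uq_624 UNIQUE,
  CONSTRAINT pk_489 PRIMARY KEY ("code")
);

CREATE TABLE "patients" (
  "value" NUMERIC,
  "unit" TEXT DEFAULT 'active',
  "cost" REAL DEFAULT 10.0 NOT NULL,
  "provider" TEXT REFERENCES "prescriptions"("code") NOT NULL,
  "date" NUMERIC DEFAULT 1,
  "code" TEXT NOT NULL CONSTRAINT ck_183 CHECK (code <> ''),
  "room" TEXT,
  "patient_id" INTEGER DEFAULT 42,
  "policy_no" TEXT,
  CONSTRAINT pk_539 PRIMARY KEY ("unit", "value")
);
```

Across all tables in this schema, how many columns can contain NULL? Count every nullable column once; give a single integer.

14

wards: 2 nullable (room, policy_no — PK (status, ward_id, dob) and explicit NOT NULL columns excluded).
prescriptions: 8 nullable (status, prescription_id, value, result, severity, bed, policy_no, duration — PK (code) and explicit NOT NULL columns excluded).
patients: 4 nullable (date, room, patient_id, policy_no — PK (unit, value) and explicit NOT NULL columns excluded).
Total: 2 + 8 + 4 = 14.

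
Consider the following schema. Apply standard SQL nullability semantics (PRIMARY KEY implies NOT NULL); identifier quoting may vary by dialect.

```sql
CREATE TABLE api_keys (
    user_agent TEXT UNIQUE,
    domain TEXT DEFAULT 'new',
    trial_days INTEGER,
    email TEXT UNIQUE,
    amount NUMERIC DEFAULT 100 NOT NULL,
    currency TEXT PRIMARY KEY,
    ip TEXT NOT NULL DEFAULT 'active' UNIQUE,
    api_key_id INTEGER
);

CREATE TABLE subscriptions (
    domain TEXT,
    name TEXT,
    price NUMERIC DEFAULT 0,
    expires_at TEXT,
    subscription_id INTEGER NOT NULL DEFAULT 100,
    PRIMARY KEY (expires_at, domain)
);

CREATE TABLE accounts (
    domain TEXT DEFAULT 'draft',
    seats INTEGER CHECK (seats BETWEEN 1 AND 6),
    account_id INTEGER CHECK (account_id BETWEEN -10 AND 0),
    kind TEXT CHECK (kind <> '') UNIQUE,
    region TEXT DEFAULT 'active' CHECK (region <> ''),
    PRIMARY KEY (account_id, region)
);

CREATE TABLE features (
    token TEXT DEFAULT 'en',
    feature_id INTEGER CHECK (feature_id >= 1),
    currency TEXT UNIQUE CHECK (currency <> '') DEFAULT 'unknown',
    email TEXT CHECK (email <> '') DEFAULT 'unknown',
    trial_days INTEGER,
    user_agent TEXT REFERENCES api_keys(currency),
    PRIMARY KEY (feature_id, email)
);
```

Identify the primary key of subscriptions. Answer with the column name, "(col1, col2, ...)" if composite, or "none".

A table-level PRIMARY KEY clause names 2 columns: expires_at, domain.
This is a composite key — the combination is unique, not each column individually.

(expires_at, domain)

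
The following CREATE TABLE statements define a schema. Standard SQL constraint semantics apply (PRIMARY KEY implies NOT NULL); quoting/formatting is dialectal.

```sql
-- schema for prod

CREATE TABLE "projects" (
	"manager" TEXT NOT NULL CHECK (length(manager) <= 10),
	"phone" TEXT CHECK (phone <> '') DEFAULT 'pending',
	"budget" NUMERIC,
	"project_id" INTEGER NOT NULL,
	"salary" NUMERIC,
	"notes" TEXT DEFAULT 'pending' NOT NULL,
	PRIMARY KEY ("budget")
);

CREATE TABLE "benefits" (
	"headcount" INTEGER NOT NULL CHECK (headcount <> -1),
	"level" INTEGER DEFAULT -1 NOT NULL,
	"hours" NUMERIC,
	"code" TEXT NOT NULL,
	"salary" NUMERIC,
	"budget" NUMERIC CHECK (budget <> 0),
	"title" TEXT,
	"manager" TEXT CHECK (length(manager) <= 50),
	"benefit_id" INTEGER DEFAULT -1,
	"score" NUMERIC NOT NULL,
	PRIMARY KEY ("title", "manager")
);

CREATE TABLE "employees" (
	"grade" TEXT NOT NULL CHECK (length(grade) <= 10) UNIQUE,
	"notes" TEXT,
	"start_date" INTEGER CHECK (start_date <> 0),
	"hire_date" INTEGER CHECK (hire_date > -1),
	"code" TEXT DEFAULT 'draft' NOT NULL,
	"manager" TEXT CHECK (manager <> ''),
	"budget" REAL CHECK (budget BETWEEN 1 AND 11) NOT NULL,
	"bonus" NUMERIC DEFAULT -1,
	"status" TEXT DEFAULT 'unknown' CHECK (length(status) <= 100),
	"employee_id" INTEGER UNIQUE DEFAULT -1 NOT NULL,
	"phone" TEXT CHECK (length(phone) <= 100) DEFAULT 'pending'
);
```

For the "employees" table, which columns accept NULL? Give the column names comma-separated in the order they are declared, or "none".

notes, start_date, hire_date, manager, bonus, status, phone

- grade: declared NOT NULL → not nullable.
- notes: no NOT NULL constraint applies → nullable.
- start_date: CHECK does not forbid NULL (a CHECK constraint passes when its expression is NULL) → nullable.
- hire_date: CHECK does not forbid NULL (a CHECK constraint passes when its expression is NULL) → nullable.
- code: declared NOT NULL → not nullable.
- manager: CHECK does not forbid NULL (a CHECK constraint passes when its expression is NULL) → nullable.
- budget: declared NOT NULL → not nullable.
- bonus: DEFAULT only fills an omitted column; an explicit NULL is still allowed → nullable.
- status: CHECK does not forbid NULL (a CHECK constraint passes when its expression is NULL) → nullable.
- employee_id: declared NOT NULL → not nullable.
- phone: CHECK does not forbid NULL (a CHECK constraint passes when its expression is NULL) → nullable.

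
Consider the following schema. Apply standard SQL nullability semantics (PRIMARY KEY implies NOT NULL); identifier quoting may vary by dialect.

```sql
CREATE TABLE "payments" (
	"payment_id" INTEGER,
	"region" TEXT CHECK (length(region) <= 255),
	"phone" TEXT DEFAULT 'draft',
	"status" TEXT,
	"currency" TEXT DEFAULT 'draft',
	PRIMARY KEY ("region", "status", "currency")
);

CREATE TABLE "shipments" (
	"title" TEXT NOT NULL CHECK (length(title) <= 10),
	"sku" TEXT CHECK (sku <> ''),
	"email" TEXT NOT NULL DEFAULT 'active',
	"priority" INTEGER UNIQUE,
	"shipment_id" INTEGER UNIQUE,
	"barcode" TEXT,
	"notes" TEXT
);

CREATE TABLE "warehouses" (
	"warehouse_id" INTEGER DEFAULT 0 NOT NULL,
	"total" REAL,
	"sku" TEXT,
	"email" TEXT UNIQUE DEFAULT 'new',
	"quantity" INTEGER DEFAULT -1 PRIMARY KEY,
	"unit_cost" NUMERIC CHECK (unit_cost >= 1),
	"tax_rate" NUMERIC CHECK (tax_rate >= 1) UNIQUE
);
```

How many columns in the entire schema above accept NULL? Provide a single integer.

12

payments: 2 nullable (payment_id, phone — PK (region, status, currency) and explicit NOT NULL columns excluded).
shipments: 5 nullable (sku, priority, shipment_id, barcode, notes — PK none and explicit NOT NULL columns excluded).
warehouses: 5 nullable (total, sku, email, unit_cost, tax_rate — PK (quantity) and explicit NOT NULL columns excluded).
Total: 2 + 5 + 5 = 12.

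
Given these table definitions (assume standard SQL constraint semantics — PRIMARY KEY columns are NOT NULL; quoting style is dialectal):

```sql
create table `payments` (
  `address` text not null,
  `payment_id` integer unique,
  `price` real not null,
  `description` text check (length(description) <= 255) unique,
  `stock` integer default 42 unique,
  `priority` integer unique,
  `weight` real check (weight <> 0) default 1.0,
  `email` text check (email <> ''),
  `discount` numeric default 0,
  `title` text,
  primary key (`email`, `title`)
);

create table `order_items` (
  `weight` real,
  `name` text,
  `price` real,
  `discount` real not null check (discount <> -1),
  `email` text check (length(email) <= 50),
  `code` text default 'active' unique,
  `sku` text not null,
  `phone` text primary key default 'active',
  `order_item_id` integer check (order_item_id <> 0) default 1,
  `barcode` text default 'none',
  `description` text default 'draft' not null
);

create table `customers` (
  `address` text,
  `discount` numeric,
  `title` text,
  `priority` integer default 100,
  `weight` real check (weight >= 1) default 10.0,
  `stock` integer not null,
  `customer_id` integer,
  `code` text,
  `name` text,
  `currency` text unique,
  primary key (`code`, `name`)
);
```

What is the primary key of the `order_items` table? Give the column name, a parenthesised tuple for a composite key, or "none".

phone

phone is declared PRIMARY KEY inline on the column.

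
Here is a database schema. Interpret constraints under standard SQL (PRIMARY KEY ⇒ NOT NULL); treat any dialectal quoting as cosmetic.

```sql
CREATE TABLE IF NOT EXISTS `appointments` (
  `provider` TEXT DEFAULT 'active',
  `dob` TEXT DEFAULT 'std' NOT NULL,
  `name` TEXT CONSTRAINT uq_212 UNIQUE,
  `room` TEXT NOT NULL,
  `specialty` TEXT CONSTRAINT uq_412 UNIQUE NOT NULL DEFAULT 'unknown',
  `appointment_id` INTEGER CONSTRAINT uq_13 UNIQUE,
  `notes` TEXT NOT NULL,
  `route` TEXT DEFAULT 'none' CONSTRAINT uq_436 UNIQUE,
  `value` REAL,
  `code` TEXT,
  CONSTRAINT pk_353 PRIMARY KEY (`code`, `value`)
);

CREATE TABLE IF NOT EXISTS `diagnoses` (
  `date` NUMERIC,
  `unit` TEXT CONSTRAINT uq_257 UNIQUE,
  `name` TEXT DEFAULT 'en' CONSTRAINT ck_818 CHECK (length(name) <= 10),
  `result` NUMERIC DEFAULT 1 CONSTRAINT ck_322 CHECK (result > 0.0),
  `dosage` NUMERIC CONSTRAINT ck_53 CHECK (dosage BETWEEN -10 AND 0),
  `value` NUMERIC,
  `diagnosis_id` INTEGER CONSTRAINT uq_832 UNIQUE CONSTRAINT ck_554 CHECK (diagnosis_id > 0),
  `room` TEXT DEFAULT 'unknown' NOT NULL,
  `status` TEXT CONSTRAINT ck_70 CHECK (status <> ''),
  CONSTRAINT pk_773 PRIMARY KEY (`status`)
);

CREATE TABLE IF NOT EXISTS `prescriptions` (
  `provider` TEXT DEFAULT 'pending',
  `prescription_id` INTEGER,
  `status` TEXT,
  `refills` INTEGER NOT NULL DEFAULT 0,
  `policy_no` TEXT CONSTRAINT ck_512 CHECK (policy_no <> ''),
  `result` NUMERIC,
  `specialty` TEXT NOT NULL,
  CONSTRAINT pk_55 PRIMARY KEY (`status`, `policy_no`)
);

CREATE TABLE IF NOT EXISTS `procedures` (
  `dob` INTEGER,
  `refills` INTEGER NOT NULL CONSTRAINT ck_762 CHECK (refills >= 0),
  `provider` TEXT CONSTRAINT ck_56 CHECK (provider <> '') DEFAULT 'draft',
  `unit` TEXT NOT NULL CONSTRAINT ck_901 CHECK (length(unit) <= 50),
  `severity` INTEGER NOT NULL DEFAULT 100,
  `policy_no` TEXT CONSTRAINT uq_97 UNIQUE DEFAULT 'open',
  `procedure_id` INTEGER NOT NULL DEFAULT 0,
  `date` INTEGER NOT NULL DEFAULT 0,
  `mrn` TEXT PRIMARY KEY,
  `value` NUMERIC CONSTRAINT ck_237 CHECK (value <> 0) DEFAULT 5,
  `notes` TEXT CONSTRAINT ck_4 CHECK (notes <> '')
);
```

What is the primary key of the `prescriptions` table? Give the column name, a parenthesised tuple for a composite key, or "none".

(status, policy_no)

A table-level PRIMARY KEY clause names 2 columns: status, policy_no.
This is a composite key — the combination is unique, not each column individually.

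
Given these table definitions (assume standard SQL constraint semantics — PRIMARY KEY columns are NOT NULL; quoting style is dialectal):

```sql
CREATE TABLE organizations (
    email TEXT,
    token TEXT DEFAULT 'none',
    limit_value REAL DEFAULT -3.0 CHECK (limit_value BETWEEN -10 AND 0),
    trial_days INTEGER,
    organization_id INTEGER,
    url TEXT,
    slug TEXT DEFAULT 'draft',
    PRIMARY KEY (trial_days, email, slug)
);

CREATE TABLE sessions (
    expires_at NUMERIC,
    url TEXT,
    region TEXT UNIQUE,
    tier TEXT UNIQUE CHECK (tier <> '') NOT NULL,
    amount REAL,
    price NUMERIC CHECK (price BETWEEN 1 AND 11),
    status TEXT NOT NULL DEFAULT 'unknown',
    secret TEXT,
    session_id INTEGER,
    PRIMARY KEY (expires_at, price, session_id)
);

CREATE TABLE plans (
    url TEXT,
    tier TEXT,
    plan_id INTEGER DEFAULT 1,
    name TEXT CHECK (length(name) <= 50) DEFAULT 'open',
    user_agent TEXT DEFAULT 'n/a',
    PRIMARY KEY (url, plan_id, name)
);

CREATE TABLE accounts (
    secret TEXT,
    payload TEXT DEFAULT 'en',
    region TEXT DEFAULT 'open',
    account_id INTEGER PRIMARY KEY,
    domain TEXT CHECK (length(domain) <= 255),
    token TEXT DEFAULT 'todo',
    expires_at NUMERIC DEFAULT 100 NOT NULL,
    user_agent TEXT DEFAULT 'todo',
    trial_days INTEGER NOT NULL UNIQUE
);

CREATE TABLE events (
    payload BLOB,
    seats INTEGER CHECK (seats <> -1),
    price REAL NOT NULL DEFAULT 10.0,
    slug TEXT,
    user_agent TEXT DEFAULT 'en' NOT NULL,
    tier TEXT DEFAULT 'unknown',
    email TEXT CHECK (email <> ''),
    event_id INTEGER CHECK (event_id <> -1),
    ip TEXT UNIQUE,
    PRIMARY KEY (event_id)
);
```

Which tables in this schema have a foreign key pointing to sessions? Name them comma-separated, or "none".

none

No REFERENCES clause anywhere in the schema names sessions.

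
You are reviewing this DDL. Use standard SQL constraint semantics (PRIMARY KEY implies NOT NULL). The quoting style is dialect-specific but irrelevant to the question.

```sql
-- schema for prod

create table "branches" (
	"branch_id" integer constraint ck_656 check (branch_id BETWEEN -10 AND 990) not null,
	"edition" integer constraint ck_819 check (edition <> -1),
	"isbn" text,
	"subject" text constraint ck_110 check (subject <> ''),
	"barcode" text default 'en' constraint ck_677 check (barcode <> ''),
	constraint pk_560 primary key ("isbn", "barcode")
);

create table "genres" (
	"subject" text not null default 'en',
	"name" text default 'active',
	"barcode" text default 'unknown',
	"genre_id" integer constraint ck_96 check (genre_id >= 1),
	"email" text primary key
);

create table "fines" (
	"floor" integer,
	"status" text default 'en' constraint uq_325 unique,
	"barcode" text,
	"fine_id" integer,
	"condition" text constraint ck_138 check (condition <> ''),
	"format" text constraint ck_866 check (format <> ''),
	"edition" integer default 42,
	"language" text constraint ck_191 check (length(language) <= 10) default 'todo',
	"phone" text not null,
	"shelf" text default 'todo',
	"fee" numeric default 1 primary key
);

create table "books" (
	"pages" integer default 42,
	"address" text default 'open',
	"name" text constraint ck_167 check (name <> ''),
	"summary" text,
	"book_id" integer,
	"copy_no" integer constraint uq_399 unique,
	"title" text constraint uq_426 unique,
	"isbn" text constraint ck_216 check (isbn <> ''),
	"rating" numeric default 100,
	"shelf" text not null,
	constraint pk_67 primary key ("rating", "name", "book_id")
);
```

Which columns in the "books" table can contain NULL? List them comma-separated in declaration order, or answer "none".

- pages: DEFAULT only fills an omitted column; an explicit NULL is still allowed → nullable.
- address: DEFAULT only fills an omitted column; an explicit NULL is still allowed → nullable.
- name: part of the PRIMARY KEY, which implies NOT NULL → not nullable.
- summary: no NOT NULL constraint applies → nullable.
- book_id: part of the PRIMARY KEY, which implies NOT NULL → not nullable.
- copy_no: UNIQUE does not imply NOT NULL → nullable.
- title: UNIQUE does not imply NOT NULL → nullable.
- isbn: CHECK does not forbid NULL (a CHECK constraint passes when its expression is NULL) → nullable.
- rating: part of the PRIMARY KEY, which implies NOT NULL → not nullable.
- shelf: declared NOT NULL → not nullable.

pages, address, summary, copy_no, title, isbn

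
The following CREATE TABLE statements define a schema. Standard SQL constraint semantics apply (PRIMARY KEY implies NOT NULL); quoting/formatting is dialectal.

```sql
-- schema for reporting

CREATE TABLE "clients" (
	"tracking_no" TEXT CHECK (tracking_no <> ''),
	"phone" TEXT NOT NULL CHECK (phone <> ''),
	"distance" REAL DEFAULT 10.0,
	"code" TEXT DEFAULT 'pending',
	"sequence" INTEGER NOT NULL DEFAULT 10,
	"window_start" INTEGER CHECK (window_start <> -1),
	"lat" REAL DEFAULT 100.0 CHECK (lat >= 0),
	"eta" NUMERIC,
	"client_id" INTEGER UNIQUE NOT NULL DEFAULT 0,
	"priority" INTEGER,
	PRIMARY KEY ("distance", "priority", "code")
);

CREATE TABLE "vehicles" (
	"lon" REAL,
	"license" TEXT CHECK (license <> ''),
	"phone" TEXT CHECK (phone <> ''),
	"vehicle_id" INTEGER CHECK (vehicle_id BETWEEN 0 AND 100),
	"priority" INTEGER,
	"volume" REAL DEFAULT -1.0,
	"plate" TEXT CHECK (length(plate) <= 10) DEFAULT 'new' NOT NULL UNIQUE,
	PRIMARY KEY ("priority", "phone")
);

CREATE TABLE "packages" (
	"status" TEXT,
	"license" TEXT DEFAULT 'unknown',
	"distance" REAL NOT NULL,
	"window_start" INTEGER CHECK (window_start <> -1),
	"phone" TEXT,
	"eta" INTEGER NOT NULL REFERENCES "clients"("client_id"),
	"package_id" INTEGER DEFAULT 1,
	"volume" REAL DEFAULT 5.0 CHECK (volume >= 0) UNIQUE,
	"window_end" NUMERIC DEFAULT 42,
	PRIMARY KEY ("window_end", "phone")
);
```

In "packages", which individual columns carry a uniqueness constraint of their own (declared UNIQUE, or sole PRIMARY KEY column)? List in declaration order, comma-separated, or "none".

- status: no UNIQUE or single-column PK constraint.
- license: no UNIQUE or single-column PK constraint.
- distance: no UNIQUE or single-column PK constraint.
- window_start: no UNIQUE or single-column PK constraint.
- phone: part of a composite PRIMARY KEY — only the tuple is unique, not this column on its own.
- eta: no UNIQUE or single-column PK constraint.
- package_id: no UNIQUE or single-column PK constraint.
- volume: declared UNIQUE → unique.
- window_end: part of a composite PRIMARY KEY — only the tuple is unique, not this column on its own.

volume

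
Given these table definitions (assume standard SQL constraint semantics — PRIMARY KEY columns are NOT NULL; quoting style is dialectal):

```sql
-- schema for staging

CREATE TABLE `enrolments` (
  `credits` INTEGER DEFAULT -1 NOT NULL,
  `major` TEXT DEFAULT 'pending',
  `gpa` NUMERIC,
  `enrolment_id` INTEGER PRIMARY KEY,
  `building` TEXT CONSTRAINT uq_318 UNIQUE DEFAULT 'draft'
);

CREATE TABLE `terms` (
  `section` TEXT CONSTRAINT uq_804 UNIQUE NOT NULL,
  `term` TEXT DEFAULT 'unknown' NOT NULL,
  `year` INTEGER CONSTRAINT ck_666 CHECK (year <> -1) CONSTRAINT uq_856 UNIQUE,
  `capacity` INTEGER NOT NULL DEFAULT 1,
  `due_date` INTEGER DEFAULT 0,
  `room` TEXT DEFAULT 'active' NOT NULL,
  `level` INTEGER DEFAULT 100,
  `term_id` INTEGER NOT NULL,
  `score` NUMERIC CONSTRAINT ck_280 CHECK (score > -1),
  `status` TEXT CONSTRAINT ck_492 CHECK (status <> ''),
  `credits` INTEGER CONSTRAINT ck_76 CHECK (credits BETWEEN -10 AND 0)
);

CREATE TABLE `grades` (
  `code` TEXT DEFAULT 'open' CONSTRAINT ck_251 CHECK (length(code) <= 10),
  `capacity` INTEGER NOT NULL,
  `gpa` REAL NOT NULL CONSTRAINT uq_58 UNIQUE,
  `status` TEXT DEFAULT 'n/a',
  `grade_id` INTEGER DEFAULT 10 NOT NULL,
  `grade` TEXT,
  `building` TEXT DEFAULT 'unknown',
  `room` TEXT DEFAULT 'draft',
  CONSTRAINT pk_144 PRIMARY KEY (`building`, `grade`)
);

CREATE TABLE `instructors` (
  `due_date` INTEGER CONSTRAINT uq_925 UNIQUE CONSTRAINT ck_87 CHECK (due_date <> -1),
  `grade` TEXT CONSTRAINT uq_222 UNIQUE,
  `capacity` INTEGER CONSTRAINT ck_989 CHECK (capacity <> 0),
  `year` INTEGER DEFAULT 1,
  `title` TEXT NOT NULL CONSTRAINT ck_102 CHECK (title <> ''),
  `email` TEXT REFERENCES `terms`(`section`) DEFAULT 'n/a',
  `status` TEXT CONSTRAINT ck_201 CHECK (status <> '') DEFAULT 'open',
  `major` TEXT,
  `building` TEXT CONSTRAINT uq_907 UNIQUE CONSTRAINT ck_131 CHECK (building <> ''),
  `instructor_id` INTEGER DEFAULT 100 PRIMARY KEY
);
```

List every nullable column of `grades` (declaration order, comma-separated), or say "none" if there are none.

- code: CHECK does not forbid NULL (a CHECK constraint passes when its expression is NULL) → nullable.
- capacity: declared NOT NULL → not nullable.
- gpa: declared NOT NULL → not nullable.
- status: DEFAULT only fills an omitted column; an explicit NULL is still allowed → nullable.
- grade_id: declared NOT NULL → not nullable.
- grade: part of the PRIMARY KEY, which implies NOT NULL → not nullable.
- building: part of the PRIMARY KEY, which implies NOT NULL → not nullable.
- room: DEFAULT only fills an omitted column; an explicit NULL is still allowed → nullable.

code, status, room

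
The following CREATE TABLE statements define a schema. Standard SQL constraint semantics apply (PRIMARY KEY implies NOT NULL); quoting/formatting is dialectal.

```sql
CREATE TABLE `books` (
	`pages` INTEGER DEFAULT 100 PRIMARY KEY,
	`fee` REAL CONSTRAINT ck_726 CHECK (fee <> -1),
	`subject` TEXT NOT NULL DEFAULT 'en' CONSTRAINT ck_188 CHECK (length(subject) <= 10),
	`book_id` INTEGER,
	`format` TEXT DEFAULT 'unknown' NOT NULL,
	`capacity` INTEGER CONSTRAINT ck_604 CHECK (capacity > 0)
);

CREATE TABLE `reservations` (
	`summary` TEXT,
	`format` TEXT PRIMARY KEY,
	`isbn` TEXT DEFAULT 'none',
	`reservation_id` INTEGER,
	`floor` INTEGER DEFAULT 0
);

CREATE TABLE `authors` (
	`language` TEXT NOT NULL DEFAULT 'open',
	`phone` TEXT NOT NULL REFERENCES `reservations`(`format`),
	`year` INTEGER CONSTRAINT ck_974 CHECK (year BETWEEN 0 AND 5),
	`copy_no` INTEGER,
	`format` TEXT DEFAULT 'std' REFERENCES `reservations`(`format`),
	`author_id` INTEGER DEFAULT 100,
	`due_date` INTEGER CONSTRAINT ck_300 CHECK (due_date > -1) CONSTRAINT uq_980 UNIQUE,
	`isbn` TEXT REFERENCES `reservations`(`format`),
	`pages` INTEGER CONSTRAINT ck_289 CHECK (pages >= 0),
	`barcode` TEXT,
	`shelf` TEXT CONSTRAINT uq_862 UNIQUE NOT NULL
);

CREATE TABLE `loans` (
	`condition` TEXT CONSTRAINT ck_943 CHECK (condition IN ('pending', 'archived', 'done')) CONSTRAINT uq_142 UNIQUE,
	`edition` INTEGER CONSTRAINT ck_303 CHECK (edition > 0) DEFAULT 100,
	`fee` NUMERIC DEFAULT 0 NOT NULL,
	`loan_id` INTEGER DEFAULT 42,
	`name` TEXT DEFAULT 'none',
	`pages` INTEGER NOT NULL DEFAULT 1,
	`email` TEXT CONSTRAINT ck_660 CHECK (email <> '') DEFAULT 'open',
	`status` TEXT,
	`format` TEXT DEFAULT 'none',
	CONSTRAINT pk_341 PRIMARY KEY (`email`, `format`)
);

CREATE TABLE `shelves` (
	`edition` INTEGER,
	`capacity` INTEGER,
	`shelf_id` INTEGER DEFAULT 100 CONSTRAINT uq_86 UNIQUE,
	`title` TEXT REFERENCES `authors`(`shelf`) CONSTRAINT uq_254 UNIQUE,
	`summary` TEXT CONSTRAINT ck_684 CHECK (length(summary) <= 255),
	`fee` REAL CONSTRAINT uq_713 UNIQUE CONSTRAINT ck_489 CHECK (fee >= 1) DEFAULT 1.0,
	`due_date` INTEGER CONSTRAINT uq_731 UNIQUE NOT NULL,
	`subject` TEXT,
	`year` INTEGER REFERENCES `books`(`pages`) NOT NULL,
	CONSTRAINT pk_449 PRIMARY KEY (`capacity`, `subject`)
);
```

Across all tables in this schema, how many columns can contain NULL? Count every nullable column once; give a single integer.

books: 3 nullable (fee, book_id, capacity — PK (pages) and explicit NOT NULL columns excluded).
reservations: 4 nullable (summary, isbn, reservation_id, floor — PK (format) and explicit NOT NULL columns excluded).
authors: 8 nullable (year, copy_no, format, author_id, due_date, isbn, pages, barcode — PK none and explicit NOT NULL columns excluded).
loans: 5 nullable (condition, edition, loan_id, name, status — PK (email, format) and explicit NOT NULL columns excluded).
shelves: 5 nullable (edition, shelf_id, title, summary, fee — PK (capacity, subject) and explicit NOT NULL columns excluded).
Total: 3 + 4 + 8 + 5 + 5 = 25.

25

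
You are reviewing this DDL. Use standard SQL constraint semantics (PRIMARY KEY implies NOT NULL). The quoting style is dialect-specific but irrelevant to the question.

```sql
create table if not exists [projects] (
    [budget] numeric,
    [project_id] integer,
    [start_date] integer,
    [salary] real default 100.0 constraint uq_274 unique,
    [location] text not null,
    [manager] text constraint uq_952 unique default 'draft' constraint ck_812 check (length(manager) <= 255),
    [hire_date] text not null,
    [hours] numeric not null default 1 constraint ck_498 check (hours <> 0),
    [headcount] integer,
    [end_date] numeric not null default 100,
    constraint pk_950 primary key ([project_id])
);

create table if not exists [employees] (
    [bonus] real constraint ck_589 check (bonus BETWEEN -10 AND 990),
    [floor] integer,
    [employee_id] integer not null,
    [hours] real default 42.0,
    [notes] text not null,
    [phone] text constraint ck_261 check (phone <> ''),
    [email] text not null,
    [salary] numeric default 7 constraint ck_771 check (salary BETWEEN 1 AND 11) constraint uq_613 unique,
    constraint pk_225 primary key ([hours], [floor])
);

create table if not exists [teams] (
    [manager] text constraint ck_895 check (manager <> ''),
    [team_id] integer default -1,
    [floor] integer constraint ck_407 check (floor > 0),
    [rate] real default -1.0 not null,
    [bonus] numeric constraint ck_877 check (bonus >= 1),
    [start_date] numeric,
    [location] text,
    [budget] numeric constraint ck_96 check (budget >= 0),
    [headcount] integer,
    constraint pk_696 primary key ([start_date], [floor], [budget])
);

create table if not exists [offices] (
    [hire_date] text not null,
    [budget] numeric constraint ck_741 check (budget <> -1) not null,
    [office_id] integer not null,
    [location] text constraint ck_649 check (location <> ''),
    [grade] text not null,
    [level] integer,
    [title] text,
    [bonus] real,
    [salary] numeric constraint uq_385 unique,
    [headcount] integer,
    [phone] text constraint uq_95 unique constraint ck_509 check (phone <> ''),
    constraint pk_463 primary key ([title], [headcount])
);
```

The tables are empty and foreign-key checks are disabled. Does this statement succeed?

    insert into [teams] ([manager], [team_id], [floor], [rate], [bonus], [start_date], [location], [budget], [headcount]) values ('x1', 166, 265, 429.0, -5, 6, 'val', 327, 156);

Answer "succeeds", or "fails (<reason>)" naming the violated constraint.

fails (CHECK on bonus)

The value -5 for bonus violates CHECK (bonus >= 1).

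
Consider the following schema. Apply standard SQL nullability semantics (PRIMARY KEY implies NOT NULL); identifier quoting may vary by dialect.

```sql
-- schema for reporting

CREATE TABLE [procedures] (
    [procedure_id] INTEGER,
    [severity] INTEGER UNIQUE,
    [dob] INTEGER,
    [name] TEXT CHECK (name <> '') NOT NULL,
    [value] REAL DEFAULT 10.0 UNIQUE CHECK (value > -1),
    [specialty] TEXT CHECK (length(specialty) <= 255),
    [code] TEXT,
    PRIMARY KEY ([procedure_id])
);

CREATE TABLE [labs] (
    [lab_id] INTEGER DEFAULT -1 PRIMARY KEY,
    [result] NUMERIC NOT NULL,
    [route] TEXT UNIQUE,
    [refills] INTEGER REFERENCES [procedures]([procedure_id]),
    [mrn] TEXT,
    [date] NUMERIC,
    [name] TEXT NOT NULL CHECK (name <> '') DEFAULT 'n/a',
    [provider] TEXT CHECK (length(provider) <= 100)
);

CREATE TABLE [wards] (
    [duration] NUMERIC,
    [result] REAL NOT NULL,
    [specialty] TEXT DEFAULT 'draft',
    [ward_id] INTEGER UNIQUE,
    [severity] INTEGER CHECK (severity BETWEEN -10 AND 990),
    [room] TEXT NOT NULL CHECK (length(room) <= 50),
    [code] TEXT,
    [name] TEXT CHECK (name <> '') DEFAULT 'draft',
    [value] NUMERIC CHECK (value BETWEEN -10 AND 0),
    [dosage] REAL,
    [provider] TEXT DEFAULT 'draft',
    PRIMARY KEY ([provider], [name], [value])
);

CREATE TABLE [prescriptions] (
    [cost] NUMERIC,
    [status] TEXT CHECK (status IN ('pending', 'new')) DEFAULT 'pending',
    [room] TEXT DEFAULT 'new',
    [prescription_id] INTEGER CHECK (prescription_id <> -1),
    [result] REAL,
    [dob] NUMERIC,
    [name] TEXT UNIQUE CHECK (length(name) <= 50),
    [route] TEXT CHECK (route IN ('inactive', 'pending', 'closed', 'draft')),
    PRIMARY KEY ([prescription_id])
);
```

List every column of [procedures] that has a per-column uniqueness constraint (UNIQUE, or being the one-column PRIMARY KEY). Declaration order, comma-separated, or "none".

procedure_id, severity, value

- procedure_id: single-column PRIMARY KEY → unique.
- severity: declared UNIQUE → unique.
- dob: no UNIQUE or single-column PK constraint.
- name: no UNIQUE or single-column PK constraint.
- value: declared UNIQUE → unique.
- specialty: no UNIQUE or single-column PK constraint.
- code: no UNIQUE or single-column PK constraint.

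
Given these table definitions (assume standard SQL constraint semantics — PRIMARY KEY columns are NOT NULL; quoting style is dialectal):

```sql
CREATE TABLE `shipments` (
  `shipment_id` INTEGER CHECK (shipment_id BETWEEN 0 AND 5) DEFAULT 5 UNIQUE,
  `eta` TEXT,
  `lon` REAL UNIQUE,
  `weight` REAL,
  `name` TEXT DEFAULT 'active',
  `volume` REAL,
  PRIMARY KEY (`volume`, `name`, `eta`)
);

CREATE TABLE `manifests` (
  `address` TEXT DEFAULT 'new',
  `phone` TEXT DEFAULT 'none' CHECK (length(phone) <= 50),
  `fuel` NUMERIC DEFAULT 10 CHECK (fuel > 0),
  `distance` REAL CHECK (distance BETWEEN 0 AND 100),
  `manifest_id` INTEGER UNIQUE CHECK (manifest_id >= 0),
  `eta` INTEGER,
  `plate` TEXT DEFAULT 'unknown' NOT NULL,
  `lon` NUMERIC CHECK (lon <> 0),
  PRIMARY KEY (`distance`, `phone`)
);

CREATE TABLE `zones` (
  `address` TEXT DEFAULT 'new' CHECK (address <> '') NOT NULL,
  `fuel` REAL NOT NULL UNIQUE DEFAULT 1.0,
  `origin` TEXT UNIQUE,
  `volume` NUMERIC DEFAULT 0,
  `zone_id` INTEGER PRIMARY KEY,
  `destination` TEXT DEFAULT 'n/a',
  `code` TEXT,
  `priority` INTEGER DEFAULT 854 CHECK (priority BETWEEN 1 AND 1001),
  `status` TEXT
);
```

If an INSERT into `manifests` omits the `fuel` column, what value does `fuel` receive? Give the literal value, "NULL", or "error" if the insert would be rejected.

10

fuel has an explicit DEFAULT 10.
When the column is omitted from an INSERT, that default is used.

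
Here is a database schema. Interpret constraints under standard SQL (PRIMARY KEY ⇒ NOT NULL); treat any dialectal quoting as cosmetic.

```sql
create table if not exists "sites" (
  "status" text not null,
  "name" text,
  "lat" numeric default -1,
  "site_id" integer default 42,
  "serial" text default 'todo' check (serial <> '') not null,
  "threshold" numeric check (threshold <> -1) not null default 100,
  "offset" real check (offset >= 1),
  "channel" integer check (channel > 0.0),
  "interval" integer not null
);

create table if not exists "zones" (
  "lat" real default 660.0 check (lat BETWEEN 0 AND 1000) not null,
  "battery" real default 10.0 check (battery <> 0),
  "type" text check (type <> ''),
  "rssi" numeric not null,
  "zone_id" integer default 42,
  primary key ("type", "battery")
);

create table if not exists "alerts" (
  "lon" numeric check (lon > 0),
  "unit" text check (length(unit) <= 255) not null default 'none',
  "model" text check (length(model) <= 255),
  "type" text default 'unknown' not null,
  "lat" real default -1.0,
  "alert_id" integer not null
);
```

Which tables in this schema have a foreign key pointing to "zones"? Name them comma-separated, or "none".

No REFERENCES clause anywhere in the schema names zones.

none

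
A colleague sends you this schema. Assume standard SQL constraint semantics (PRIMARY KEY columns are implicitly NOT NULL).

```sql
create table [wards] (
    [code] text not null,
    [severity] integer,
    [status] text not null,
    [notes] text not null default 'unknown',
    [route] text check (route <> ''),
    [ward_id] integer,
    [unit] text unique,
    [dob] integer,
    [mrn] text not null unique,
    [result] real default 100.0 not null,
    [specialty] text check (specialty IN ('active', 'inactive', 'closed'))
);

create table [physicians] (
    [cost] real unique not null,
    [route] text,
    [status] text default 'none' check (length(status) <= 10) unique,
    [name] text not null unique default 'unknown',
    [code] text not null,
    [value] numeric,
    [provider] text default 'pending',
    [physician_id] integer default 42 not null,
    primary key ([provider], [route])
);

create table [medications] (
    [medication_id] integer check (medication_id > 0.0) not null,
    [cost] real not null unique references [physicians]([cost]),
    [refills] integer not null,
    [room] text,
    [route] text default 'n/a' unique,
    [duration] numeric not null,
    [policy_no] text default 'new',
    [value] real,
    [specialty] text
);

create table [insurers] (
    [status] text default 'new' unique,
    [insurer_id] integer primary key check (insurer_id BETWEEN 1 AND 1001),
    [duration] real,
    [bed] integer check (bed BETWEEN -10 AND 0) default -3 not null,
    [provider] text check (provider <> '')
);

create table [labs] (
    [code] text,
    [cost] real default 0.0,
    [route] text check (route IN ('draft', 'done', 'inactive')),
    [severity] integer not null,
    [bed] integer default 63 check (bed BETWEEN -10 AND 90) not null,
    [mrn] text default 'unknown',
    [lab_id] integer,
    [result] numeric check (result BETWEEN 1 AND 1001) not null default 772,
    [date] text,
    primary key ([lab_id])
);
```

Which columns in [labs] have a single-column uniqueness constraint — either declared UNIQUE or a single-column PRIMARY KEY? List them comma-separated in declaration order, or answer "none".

- code: no UNIQUE or single-column PK constraint.
- cost: no UNIQUE or single-column PK constraint.
- route: no UNIQUE or single-column PK constraint.
- severity: no UNIQUE or single-column PK constraint.
- bed: no UNIQUE or single-column PK constraint.
- mrn: no UNIQUE or single-column PK constraint.
- lab_id: single-column PRIMARY KEY → unique.
- result: no UNIQUE or single-column PK constraint.
- date: no UNIQUE or single-column PK constraint.

lab_id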